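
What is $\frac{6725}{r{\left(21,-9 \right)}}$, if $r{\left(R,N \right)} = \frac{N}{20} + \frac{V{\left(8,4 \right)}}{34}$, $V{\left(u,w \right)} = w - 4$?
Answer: $- \frac{134500}{9} \approx -14944.0$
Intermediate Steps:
$V{\left(u,w \right)} = -4 + w$ ($V{\left(u,w \right)} = w - 4 = -4 + w$)
$r{\left(R,N \right)} = \frac{N}{20}$ ($r{\left(R,N \right)} = \frac{N}{20} + \frac{-4 + 4}{34} = N \frac{1}{20} + 0 \cdot \frac{1}{34} = \frac{N}{20} + 0 = \frac{N}{20}$)
$\frac{6725}{r{\left(21,-9 \right)}} = \frac{6725}{\frac{1}{20} \left(-9\right)} = \frac{6725}{- \frac{9}{20}} = 6725 \left(- \frac{20}{9}\right) = - \frac{134500}{9}$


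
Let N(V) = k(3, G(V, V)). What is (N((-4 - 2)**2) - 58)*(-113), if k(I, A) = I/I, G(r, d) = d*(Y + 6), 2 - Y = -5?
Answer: 6441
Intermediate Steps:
Y = 7 (Y = 2 - 1*(-5) = 2 + 5 = 7)
G(r, d) = 13*d (G(r, d) = d*(7 + 6) = d*13 = 13*d)
k(I, A) = 1
N(V) = 1
(N((-4 - 2)**2) - 58)*(-113) = (1 - 58)*(-113) = -57*(-113) = 6441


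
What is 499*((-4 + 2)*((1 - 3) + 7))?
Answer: -4990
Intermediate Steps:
499*((-4 + 2)*((1 - 3) + 7)) = 499*(-2*(-2 + 7)) = 499*(-2*5) = 499*(-10) = -4990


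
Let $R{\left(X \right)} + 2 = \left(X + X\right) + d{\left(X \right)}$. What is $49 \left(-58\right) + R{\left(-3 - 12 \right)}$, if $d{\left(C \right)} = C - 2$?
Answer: $-2891$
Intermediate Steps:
$d{\left(C \right)} = -2 + C$
$R{\left(X \right)} = -4 + 3 X$ ($R{\left(X \right)} = -2 + \left(\left(X + X\right) + \left(-2 + X\right)\right) = -2 + \left(2 X + \left(-2 + X\right)\right) = -2 + \left(-2 + 3 X\right) = -4 + 3 X$)
$49 \left(-58\right) + R{\left(-3 - 12 \right)} = 49 \left(-58\right) + \left(-4 + 3 \left(-3 - 12\right)\right) = -2842 + \left(-4 + 3 \left(-3 - 12\right)\right) = -2842 + \left(-4 + 3 \left(-15\right)\right) = -2842 - 49 = -2891$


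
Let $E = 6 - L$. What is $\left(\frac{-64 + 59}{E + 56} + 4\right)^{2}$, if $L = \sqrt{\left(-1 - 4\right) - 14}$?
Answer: $\frac{1944 \sqrt{19} + 58745 i}{124 \sqrt{19} + 3825 i} \approx 15.364 - 0.044229 i$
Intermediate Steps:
$L = i \sqrt{19}$ ($L = \sqrt{\left(-1 - 4\right) - 14} = \sqrt{-5 - 14} = \sqrt{-19} = i \sqrt{19} \approx 4.3589 i$)
$E = 6 - i \sqrt{19} \approx 6.0 - 4.3589 i$
$\left(\frac{-64 + 59}{E + 56} + 4\right)^{2} = \left(\frac{-64 + 59}{\left(6 - i \sqrt{19}\right) + 56} + 4\right)^{2} = \left(- \frac{5}{62 - i \sqrt{19}} + 4\right)^{2} = \left(4 - \frac{5}{62 - i \sqrt{19}}\right)^{2}$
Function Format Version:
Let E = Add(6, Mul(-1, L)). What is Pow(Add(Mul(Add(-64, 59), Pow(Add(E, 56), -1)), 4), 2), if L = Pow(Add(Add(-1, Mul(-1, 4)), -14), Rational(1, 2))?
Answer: Mul(Pow(Add(Mul(124, Pow(19, Rational(1, 2))), Mul(3825, I)), -1), Add(Mul(1944, Pow(19, Rational(1, 2))), Mul(58745, I))) ≈ Add(15.364, Mul(-0.044229, I))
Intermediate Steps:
L = Mul(I, Pow(19, Rational(1, 2))) (L = Pow(Add(Add(-1, -4), -14), Rational(1, 2)) = Pow(Add(-5, -14), Rational(1, 2)) = Pow(-19, Rational(1, 2)) = Mul(I, Pow(19, Rational(1, 2))) ≈ Mul(4.3589, I))
E = Add(6, Mul(-1, I, Pow(19, Rational(1, 2)))) (E = Add(6, Mul(-1, Mul(I, Pow(19, Rational(1, 2))))) = Add(6, Mul(-1, I, Pow(19, Rational(1, 2)))) ≈ Add(6.0000, Mul(-4.3589, I)))
Pow(Add(Mul(Add(-64, 59), Pow(Add(E, 56), -1)), 4), 2) = Pow(Add(Mul(Add(-64, 59), Pow(Add(Add(6, Mul(-1, I, Pow(19, Rational(1, 2)))), 56), -1)), 4), 2) = Pow(Add(Mul(-5, Pow(Add(62, Mul(-1, I, Pow(19, Rational(1, 2)))), -1)), 4), 2) = Pow(Add(4, Mul(-5, Pow(Add(62, Mul(-1, I, Pow(19, Rational(1, 2)))), -1))), 2)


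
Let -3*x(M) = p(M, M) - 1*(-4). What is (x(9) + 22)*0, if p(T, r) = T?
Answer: 0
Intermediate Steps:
x(M) = -4/3 - M/3 (x(M) = -(M - 1*(-4))/3 = -(M + 4)/3 = -(4 + M)/3 = -4/3 - M/3)
(x(9) + 22)*0 = ((-4/3 - ⅓*9) + 22)*0 = ((-4/3 - 3) + 22)*0 = (-13/3 + 22)*0 = (53/3)*0 = 0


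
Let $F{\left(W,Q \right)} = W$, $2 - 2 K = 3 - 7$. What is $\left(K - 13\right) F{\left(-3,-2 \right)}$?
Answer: $30$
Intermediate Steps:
$K = 3$ ($K = 1 - \frac{3 - 7}{2} = 1 - -2 = 1 + 2 = 3$)
$\left(K - 13\right) F{\left(-3,-2 \right)} = \left(3 - 13\right) \left(-3\right) = \left(-10\right) \left(-3\right) = 30$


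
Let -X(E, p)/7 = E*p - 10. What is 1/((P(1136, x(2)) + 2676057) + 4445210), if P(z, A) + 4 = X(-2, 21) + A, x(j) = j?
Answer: 1/7121629 ≈ 1.4042e-7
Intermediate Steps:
X(E, p) = 70 - 7*E*p (X(E, p) = -7*(E*p - 10) = -7*(-10 + E*p) = 70 - 7*E*p)
P(z, A) = 360 + A (P(z, A) = -4 + ((70 - 7*(-2)*21) + A) = -4 + ((70 + 294) + A) = -4 + (364 + A) = 360 + A)
1/((P(1136, x(2)) + 2676057) + 4445210) = 1/(((360 + 2) + 2676057) + 4445210) = 1/((362 + 2676057) + 4445210) = 1/(2676419 + 4445210) = 1/7121629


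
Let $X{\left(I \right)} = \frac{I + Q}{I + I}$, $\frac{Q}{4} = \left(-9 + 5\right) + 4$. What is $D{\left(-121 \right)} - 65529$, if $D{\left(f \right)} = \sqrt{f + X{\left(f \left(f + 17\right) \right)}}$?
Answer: $-65529 + \frac{i \sqrt{482}}{2} \approx -65529.0 + 10.977 i$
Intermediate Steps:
$Q = 0$ ($Q = 4 \left(\left(-9 + 5\right) + 4\right) = 4 \left(-4 + 4\right) = 4 \cdot 0 = 0$)
$X{\left(I \right)} = \frac{1}{2}$ ($X{\left(I \right)} = \frac{I + 0}{I + I} = \frac{I}{2 I} = I \frac{1}{2 I} = \frac{1}{2}$)
$D{\left(f \right)} = \sqrt{\frac{1}{2} + f}$ ($D{\left(f \right)} = \sqrt{f + \frac{1}{2}} = \sqrt{\frac{1}{2} + f}$)
$D{\left(-121 \right)} - 65529 = \frac{\sqrt{2 + 4 \left(-121\right)}}{2} - 65529 = \frac{\sqrt{2 - 484}}{2} - 65529 = \frac{\sqrt{-482}}{2} - 65529 = \frac{i \sqrt{482}}{2} - 65529 = -65529 + \frac{i \sqrt{482}}{2}$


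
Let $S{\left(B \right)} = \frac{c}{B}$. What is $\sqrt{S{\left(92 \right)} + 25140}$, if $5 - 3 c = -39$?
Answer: $\frac{\sqrt{119692299}}{69} \approx 158.56$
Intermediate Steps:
$c = \frac{44}{3}$ ($c = \frac{5}{3} - -13 = \frac{5}{3} + 13 = \frac{44}{3} \approx 14.667$)
$S{\left(B \right)} = \frac{44}{3 B}$
$\sqrt{S{\left(92 \right)} + 25140} = \sqrt{\frac{44}{3 \cdot 92} + 25140} = \sqrt{\frac{44}{3} \cdot \frac{1}{92} + 25140} = \sqrt{\frac{11}{69} + 25140} = \sqrt{\frac{1734671}{69}} = \frac{\sqrt{119692299}}{69}$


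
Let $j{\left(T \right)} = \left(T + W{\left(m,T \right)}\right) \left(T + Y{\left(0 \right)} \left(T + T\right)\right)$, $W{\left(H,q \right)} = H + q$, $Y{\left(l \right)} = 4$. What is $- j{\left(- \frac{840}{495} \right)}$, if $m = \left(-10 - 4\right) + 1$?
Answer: $- \frac{30296}{121} \approx -250.38$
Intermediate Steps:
$m = -13$ ($m = -14 + 1 = -13$)
$j{\left(T \right)} = 9 T \left(-13 + 2 T\right)$ ($j{\left(T \right)} = \left(T + \left(-13 + T\right)\right) \left(T + 4 \left(T + T\right)\right) = \left(-13 + 2 T\right) \left(T + 4 \cdot 2 T\right) = \left(-13 + 2 T\right) \left(T + 8 T\right) = \left(-13 + 2 T\right) 9 T = 9 T \left(-13 + 2 T\right)$)
$- j{\left(- \frac{840}{495} \right)} = - 9 \left(- \frac{840}{495}\right) \left(-13 + 2 \left(- \frac{840}{495}\right)\right) = - 9 \left(\left(-840\right) \frac{1}{495}\right) \left(-13 + 2 \left(\left(-840\right) \frac{1}{495}\right)\right) = - \frac{9 \left(-56\right) \left(-13 + 2 \left(- \frac{56}{33}\right)\right)}{33} = - \frac{9 \left(-56\right) \left(-13 - \frac{112}{33}\right)}{33} = - \frac{9 \left(-56\right) \left(-541\right)}{33 \cdot 33} = \left(-1\right) \frac{30296}{121} = - \frac{30296}{121}$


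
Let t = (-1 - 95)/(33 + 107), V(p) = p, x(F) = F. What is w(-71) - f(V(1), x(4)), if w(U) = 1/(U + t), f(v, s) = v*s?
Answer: -10071/2509 ≈ -4.0139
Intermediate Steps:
t = -24/35 (t = -96/140 = -96*1/140 = -24/35 ≈ -0.68571)
f(v, s) = s*v
w(U) = 1/(-24/35 + U) (w(U) = 1/(U - 24/35) = 1/(-24/35 + U))
w(-71) - f(V(1), x(4)) = 35/(-24 + 35*(-71)) - 4 = 35/(-24 - 2485) - 1*4 = 35/(-2509) - 4 = 35*(-1/2509) - 4 = -35/2509 - 4 = -10071/2509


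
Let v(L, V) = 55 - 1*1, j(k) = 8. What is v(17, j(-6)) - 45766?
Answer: -45712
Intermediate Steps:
v(L, V) = 54 (v(L, V) = 55 - 1 = 54)
v(17, j(-6)) - 45766 = 54 - 45766 = -45712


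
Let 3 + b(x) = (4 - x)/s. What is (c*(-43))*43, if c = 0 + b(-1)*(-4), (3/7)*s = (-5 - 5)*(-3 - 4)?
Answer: -1076118/49 ≈ -21962.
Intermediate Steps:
s = 490/3 (s = 7*((-5 - 5)*(-3 - 4))/3 = 7*(-10*(-7))/3 = (7/3)*70 = 490/3 ≈ 163.33)
b(x) = -729/245 - 3*x/490 (b(x) = -3 + (4 - x)/(490/3) = -3 + (4 - x)*(3/490) = -3 + (6/245 - 3*x/490) = -729/245 - 3*x/490)
c = 582/49 (c = 0 + (-729/245 - 3/490*(-1))*(-4) = 0 + (-729/245 + 3/490)*(-4) = 0 - 291/98*(-4) = 0 + 582/49 = 582/49 ≈ 11.878)
(c*(-43))*43 = ((582/49)*(-43))*43 = -25026/49*43 = -1076118/49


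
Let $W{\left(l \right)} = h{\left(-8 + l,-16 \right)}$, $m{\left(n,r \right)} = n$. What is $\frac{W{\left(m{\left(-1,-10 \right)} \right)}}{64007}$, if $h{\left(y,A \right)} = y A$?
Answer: $\frac{144}{64007} \approx 0.0022498$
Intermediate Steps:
$h{\left(y,A \right)} = A y$
$W{\left(l \right)} = 128 - 16 l$ ($W{\left(l \right)} = - 16 \left(-8 + l\right) = 128 - 16 l$)
$\frac{W{\left(m{\left(-1,-10 \right)} \right)}}{64007} = \frac{128 - -16}{64007} = \left(128 + 16\right) \frac{1}{64007} = 144 \cdot \frac{1}{64007} = \frac{144}{64007}$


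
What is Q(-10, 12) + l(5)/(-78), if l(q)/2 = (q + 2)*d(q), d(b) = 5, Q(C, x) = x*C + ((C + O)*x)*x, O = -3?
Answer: -77723/39 ≈ -1992.9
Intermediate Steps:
Q(C, x) = C*x + x**2*(-3 + C) (Q(C, x) = x*C + ((C - 3)*x)*x = C*x + ((-3 + C)*x)*x = C*x + (x*(-3 + C))*x = C*x + x**2*(-3 + C))
l(q) = 20 + 10*q (l(q) = 2*((q + 2)*5) = 2*((2 + q)*5) = 2*(10 + 5*q) = 20 + 10*q)
Q(-10, 12) + l(5)/(-78) = 12*(-10 - 3*12 - 10*12) + (20 + 10*5)/(-78) = 12*(-10 - 36 - 120) - (20 + 50)/78 = 12*(-166) - 1/78*70 = -1992 - 35/39 = -77723/39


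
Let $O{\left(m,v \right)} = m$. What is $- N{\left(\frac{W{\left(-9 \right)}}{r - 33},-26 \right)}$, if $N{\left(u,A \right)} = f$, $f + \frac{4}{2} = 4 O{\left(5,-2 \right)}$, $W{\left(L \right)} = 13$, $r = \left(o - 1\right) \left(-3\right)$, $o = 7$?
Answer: $-18$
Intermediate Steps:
$r = -18$ ($r = \left(7 - 1\right) \left(-3\right) = 6 \left(-3\right) = -18$)
$f = 18$ ($f = -2 + 4 \cdot 5 = -2 + 20 = 18$)
$N{\left(u,A \right)} = 18$
$- N{\left(\frac{W{\left(-9 \right)}}{r - 33},-26 \right)} = \left(-1\right) 18 = -18$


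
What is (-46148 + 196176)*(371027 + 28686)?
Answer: 59968141964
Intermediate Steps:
(-46148 + 196176)*(371027 + 28686) = 150028*399713 = 59968141964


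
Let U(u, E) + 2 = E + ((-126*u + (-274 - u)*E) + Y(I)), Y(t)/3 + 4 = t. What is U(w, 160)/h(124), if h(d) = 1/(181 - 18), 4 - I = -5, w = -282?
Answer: 6028555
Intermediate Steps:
I = 9 (I = 4 - 1*(-5) = 4 + 5 = 9)
Y(t) = -12 + 3*t
U(u, E) = 13 + E - 126*u + E*(-274 - u) (U(u, E) = -2 + (E + ((-126*u + (-274 - u)*E) + (-12 + 3*9))) = -2 + (E + ((-126*u + E*(-274 - u)) + (-12 + 27))) = -2 + (E + ((-126*u + E*(-274 - u)) + 15)) = -2 + (E + (15 - 126*u + E*(-274 - u))) = -2 + (15 + E - 126*u + E*(-274 - u)) = 13 + E - 126*u + E*(-274 - u))
h(d) = 1/163
U(w, 160)/h(124) = (13 - 273*160 - 126*(-282) - 1*160*(-282))/(1/163) = (13 - 43680 + 35532 + 45120)*163 = 36985*163 = 6028555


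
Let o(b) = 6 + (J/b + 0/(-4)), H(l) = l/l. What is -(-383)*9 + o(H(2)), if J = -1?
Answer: 3452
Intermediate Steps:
H(l) = 1
o(b) = 6 - 1/b (o(b) = 6 + (-1/b + 0/(-4)) = 6 + (-1/b + 0*(-1/4)) = 6 + (-1/b + 0) = 6 - 1/b)
-(-383)*9 + o(H(2)) = -(-383)*9 + (6 - 1/1) = -383*(-9) + (6 - 1*1) = 3447 + (6 - 1) = 3447 + 5 = 3452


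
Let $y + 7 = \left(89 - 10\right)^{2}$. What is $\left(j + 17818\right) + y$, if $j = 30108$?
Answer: $54160$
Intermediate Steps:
$y = 6234$ ($y = -7 + \left(89 - 10\right)^{2} = -7 + 79^{2} = -7 + 6241 = 6234$)
$\left(j + 17818\right) + y = \left(30108 + 17818\right) + 6234 = 47926 + 6234 = 54160$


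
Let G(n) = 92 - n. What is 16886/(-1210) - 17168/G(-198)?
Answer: -44259/605 ≈ -73.155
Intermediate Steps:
16886/(-1210) - 17168/G(-198) = 16886/(-1210) - 17168/(92 - 1*(-198)) = 16886*(-1/1210) - 17168/(92 + 198) = -8443/605 - 17168/290 = -8443/605 - 17168*1/290 = -8443/605 - 296/5 = -44259/605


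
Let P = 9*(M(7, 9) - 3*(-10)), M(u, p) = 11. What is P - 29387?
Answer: -29018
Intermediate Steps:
P = 369 (P = 9*(11 - 3*(-10)) = 9*(11 + 30) = 9*41 = 369)
P - 29387 = 369 - 29387 = -29018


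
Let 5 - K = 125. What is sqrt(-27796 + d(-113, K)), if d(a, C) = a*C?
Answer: 2*I*sqrt(3559) ≈ 119.31*I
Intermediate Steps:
K = -120 (K = 5 - 1*125 = 5 - 125 = -120)
d(a, C) = C*a
sqrt(-27796 + d(-113, K)) = sqrt(-27796 - 120*(-113)) = sqrt(-27796 + 13560) = sqrt(-14236) = 2*I*sqrt(3559)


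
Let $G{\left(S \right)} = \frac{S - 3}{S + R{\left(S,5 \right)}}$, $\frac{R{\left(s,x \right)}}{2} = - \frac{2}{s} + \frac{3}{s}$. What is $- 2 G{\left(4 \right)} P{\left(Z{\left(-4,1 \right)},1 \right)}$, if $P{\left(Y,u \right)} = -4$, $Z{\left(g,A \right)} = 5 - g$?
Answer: $\frac{16}{9} \approx 1.7778$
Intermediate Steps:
$R{\left(s,x \right)} = \frac{2}{s}$ ($R{\left(s,x \right)} = 2 \left(- \frac{2}{s} + \frac{3}{s}\right) = \frac{2}{s}$)
$G{\left(S \right)} = \frac{-3 + S}{S + \frac{2}{S}}$ ($G{\left(S \right)} = \frac{S - 3}{S + \frac{2}{S}} = \frac{-3 + S}{S + \frac{2}{S}}$)
$- 2 G{\left(4 \right)} P{\left(Z{\left(-4,1 \right)},1 \right)} = - 2 \frac{4 \left(-3 + 4\right)}{2 + 4^{2}} \left(-4\right) = - 2 \cdot 4 \frac{1}{2 + 16} \cdot 1 \left(-4\right) = - 2 \cdot 4 \cdot \frac{1}{18} \cdot 1 \left(-4\right) = \left(-2\right) \frac{2}{9} \left(-4\right) = \left(- \frac{4}{9}\right) \left(-4\right) = \frac{16}{9}$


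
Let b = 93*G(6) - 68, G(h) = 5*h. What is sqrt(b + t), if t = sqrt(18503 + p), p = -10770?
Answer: sqrt(2722 + sqrt(7733)) ≈ 53.009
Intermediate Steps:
b = 2722 (b = 93*(5*6) - 68 = 93*30 - 68 = 2790 - 68 = 2722)
t = sqrt(7733) (t = sqrt(18503 - 10770) = sqrt(7733) ≈ 87.938)
sqrt(b + t) = sqrt(2722 + sqrt(7733))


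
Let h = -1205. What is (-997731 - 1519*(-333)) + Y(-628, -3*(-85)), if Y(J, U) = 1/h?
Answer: -592744321/1205 ≈ -4.9190e+5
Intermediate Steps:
Y(J, U) = -1/1205 (Y(J, U) = 1/(-1205) = -1/1205)
(-997731 - 1519*(-333)) + Y(-628, -3*(-85)) = (-997731 - 1519*(-333)) - 1/1205 = (-997731 + 505827) - 1/1205 = -491904 - 1/1205 = -592744321/1205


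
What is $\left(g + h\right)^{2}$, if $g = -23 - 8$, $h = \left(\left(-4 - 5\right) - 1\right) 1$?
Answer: $1681$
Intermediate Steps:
$h = -10$ ($h = \left(-9 - 1\right) 1 = \left(-10\right) 1 = -10$)
$g = -31$
$\left(g + h\right)^{2} = \left(-31 - 10\right)^{2} = \left(-41\right)^{2} = 1681$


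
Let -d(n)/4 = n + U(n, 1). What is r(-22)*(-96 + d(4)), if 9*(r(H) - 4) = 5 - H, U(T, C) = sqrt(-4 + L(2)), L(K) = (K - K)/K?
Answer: -784 - 56*I ≈ -784.0 - 56.0*I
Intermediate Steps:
L(K) = 0 (L(K) = 0/K = 0)
U(T, C) = 2*I (U(T, C) = sqrt(-4 + 0) = sqrt(-4) = 2*I)
d(n) = -8*I - 4*n (d(n) = -4*(n + 2*I) = -8*I - 4*n)
r(H) = 41/9 - H/9 (r(H) = 4 + (5 - H)/9 = 4 + (5/9 - H/9) = 41/9 - H/9)
r(-22)*(-96 + d(4)) = (41/9 - 1/9*(-22))*(-96 + (-8*I - 4*4)) = (41/9 + 22/9)*(-96 + (-8*I - 16)) = 7*(-96 + (-16 - 8*I)) = 7*(-112 - 8*I) = -784 - 56*I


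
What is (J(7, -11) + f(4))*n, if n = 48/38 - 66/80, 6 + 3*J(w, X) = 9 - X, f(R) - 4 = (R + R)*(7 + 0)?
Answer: 10767/380 ≈ 28.334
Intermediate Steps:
f(R) = 4 + 14*R (f(R) = 4 + (R + R)*(7 + 0) = 4 + (2*R)*7 = 4 + 14*R)
J(w, X) = 1 - X/3 (J(w, X) = -2 + (9 - X)/3 = -2 + (3 - X/3) = 1 - X/3)
n = 333/760 (n = 48*(1/38) - 66*1/80 = 24/19 - 33/40 = 333/760 ≈ 0.43816)
(J(7, -11) + f(4))*n = ((1 - ⅓*(-11)) + (4 + 14*4))*(333/760) = ((1 + 11/3) + (4 + 56))*(333/760) = (14/3 + 60)*(333/760) = (194/3)*(333/760) = 10767/380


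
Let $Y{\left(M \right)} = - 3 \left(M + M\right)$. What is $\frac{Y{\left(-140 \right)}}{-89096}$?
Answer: $- \frac{15}{1591} \approx -0.009428$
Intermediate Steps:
$Y{\left(M \right)} = - 6 M$ ($Y{\left(M \right)} = - 3 \cdot 2 M = - 6 M$)
$\frac{Y{\left(-140 \right)}}{-89096} = \frac{\left(-6\right) \left(-140\right)}{-89096} = 840 \left(- \frac{1}{89096}\right) = - \frac{15}{1591}$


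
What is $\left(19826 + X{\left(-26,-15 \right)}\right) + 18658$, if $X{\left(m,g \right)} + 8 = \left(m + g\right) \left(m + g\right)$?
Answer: $40157$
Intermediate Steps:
$X{\left(m,g \right)} = -8 + \left(g + m\right)^{2}$ ($X{\left(m,g \right)} = -8 + \left(m + g\right) \left(m + g\right) = -8 + \left(g + m\right) \left(g + m\right) = -8 + \left(g + m\right)^{2}$)
$\left(19826 + X{\left(-26,-15 \right)}\right) + 18658 = \left(19826 - \left(8 - \left(-15 - 26\right)^{2}\right)\right) + 18658 = \left(19826 - \left(8 - \left(-41\right)^{2}\right)\right) + 18658 = \left(19826 + \left(-8 + 1681\right)\right) + 18658 = \left(19826 + 1673\right) + 18658 = 21499 + 18658 = 40157$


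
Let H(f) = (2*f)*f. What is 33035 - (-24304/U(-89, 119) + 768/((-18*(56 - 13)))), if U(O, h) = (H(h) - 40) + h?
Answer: 40346019353/1221243 ≈ 33037.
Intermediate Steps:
H(f) = 2*f²
U(O, h) = -40 + h + 2*h² (U(O, h) = (2*h² - 40) + h = (-40 + 2*h²) + h = -40 + h + 2*h²)
33035 - (-24304/U(-89, 119) + 768/((-18*(56 - 13)))) = 33035 - (-24304/(-40 + 119 + 2*119²) + 768/((-18*(56 - 13)))) = 33035 - (-24304/(-40 + 119 + 2*14161) + 768/((-18*43))) = 33035 - (-24304/(-40 + 119 + 28322) + 768/(-774)) = 33035 - (-24304/28401 + 768*(-1/774)) = 33035 - (-24304*1/28401 - 128/129) = 33035 - (-24304/28401 - 128/129) = 33035 - 1*(-2256848/1221243) = 33035 + 2256848/1221243 = 40346019353/1221243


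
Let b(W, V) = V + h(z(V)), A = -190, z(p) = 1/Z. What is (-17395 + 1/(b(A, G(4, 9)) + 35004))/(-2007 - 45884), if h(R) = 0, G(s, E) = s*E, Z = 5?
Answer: 609520799/1678100640 ≈ 0.36322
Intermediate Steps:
z(p) = ⅕ (z(p) = 1/5 = ⅕)
G(s, E) = E*s
b(W, V) = V (b(W, V) = V + 0 = V)
(-17395 + 1/(b(A, G(4, 9)) + 35004))/(-2007 - 45884) = (-17395 + 1/(9*4 + 35004))/(-2007 - 45884) = (-17395 + 1/(36 + 35004))/(-47891) = (-17395 + 1/35040)*(-1/47891) = -609520799/35040*(-1/47891) = 609520799/1678100640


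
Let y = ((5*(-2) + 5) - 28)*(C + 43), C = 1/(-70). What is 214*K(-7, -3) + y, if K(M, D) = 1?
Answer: -84317/70 ≈ -1204.5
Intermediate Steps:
C = -1/70 ≈ -0.014286
y = -99297/70 (y = ((5*(-2) + 5) - 28)*(-1/70 + 43) = ((-10 + 5) - 28)*(3009/70) = (-5 - 28)*(3009/70) = -33*3009/70 = -99297/70 ≈ -1418.5)
214*K(-7, -3) + y = 214*1 - 99297/70 = 214 - 99297/70 = -84317/70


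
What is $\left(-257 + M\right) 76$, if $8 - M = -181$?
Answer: $-5168$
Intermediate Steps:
$M = 189$ ($M = 8 - -181 = 8 + 181 = 189$)
$\left(-257 + M\right) 76 = \left(-257 + 189\right) 76 = \left(-68\right) 76 = -5168$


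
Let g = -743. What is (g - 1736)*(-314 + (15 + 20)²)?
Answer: -2258369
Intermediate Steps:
(g - 1736)*(-314 + (15 + 20)²) = (-743 - 1736)*(-314 + (15 + 20)²) = -2479*(-314 + 35²) = -2479*(-314 + 1225) = -2479*911 = -2258369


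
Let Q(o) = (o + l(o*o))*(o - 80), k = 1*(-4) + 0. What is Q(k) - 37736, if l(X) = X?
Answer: -38744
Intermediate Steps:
k = -4 (k = -4 + 0 = -4)
Q(o) = (-80 + o)*(o + o**2) (Q(o) = (o + o*o)*(o - 80) = (o + o**2)*(-80 + o) = (-80 + o)*(o + o**2))
Q(k) - 37736 = -4*(-80 + (-4)**2 - 79*(-4)) - 37736 = -4*(-80 + 16 + 316) - 37736 = -4*252 - 37736 = -1008 - 37736 = -38744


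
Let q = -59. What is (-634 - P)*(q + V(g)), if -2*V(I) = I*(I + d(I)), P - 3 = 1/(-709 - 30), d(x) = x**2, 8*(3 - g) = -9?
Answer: 24729254115/378368 ≈ 65358.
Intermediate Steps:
g = 33/8 (g = 3 - 1/8*(-9) = 3 + 9/8 = 33/8 ≈ 4.1250)
P = 2216/739 (P = 3 + 1/(-709 - 30) = 3 + 1/(-739) = 3 - 1/739 = 2216/739 ≈ 2.9986)
V(I) = -I*(I + I**2)/2
(-634 - P)*(q + V(g)) = (-634 - 1*2216/739)*(-59 - (33/8)**2*(1 + 33/8)/2) = (-634 - 2216/739)*(-59 - 1/2*1089/64*41/8) = -470742*(-59 - 44649/1024)/739 = -470742/739*(-105065/1024) = 24729254115/378368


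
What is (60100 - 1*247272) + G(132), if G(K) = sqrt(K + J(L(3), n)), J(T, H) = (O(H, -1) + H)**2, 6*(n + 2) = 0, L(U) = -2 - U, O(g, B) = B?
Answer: -187172 + sqrt(141) ≈ -1.8716e+5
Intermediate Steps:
n = -2 (n = -2 + (1/6)*0 = -2 + 0 = -2)
J(T, H) = (-1 + H)**2
G(K) = sqrt(9 + K) (G(K) = sqrt(K + (-1 - 2)**2) = sqrt(K + (-3)**2) = sqrt(K + 9) = sqrt(9 + K))
(60100 - 1*247272) + G(132) = (60100 - 1*247272) + sqrt(9 + 132) = (60100 - 247272) + sqrt(141) = -187172 + sqrt(141)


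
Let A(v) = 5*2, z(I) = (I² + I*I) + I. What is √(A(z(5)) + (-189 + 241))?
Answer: √62 ≈ 7.8740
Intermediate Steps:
z(I) = I + 2*I² (z(I) = (I² + I²) + I = 2*I² + I = I + 2*I²)
A(v) = 10
√(A(z(5)) + (-189 + 241)) = √(10 + (-189 + 241)) = √(10 + 52) = √62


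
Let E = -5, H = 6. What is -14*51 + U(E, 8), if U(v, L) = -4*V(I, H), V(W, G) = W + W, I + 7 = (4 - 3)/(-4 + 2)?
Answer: -654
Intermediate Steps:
I = -15/2 (I = -7 + (4 - 3)/(-4 + 2) = -7 + 1/(-2) = -7 + 1*(-½) = -7 - ½ = -15/2 ≈ -7.5000)
V(W, G) = 2*W
U(v, L) = 60 (U(v, L) = -8*(-15)/2 = -4*(-15) = 60)
-14*51 + U(E, 8) = -14*51 + 60 = -714 + 60 = -654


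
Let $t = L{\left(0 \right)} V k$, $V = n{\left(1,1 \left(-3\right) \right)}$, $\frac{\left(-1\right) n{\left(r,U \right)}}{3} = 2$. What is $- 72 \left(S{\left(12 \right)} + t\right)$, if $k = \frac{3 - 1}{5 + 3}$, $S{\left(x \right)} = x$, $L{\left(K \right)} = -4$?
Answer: $-1296$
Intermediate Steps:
$n{\left(r,U \right)} = -6$ ($n{\left(r,U \right)} = \left(-3\right) 2 = -6$)
$V = -6$
$k = \frac{1}{4}$ ($k = \frac{2}{8} = 2 \cdot \frac{1}{8} = \frac{1}{4} \approx 0.25$)
$t = 6$ ($t = \left(-4\right) \left(-6\right) \frac{1}{4} = 24 \cdot \frac{1}{4} = 6$)
$- 72 \left(S{\left(12 \right)} + t\right) = - 72 \left(12 + 6\right) = \left(-72\right) 18 = -1296$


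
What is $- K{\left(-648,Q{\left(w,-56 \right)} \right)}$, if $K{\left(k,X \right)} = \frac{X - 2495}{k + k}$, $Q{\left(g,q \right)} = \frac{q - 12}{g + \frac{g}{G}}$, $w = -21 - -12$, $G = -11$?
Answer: $- \frac{111901}{58320} \approx -1.9187$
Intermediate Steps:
$w = -9$ ($w = -21 + 12 = -9$)
$Q{\left(g,q \right)} = \frac{11 \left(-12 + q\right)}{10 g}$ ($Q{\left(g,q \right)} = \frac{q - 12}{g + \frac{g}{-11}} = \frac{-12 + q}{g + g \left(- \frac{1}{11}\right)} = \frac{-12 + q}{g - \frac{g}{11}} = \frac{-12 + q}{\frac{10}{11} g} = \left(-12 + q\right) \frac{11}{10 g} = \frac{11 \left(-12 + q\right)}{10 g}$)
$K{\left(k,X \right)} = \frac{-2495 + X}{2 k}$
$- K{\left(-648,Q{\left(w,-56 \right)} \right)} = - \frac{-2495 + \frac{11 \left(-12 - 56\right)}{10 \left(-9\right)}}{2 \left(-648\right)} = - \frac{\left(-1\right) \left(-2495 + \frac{11}{10} \left(- \frac{1}{9}\right) \left(-68\right)\right)}{2 \cdot 648} = - \frac{\left(-1\right) \left(-2495 + \frac{374}{45}\right)}{2 \cdot 648} = - \frac{\left(-1\right) \left(-111901\right)}{2 \cdot 648 \cdot 45} = \left(-1\right) \frac{111901}{58320} = - \frac{111901}{58320}$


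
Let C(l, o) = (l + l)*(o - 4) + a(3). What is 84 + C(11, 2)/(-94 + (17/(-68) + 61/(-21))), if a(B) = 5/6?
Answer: 689150/8161 ≈ 84.444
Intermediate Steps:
a(B) = ⅚ (a(B) = 5*(⅙) = ⅚)
C(l, o) = ⅚ + 2*l*(-4 + o) (C(l, o) = (l + l)*(o - 4) + ⅚ = (2*l)*(-4 + o) + ⅚ = 2*l*(-4 + o) + ⅚ = ⅚ + 2*l*(-4 + o))
84 + C(11, 2)/(-94 + (17/(-68) + 61/(-21))) = 84 + (⅚ - 8*11 + 2*11*2)/(-94 + (17/(-68) + 61/(-21))) = 84 + (⅚ - 88 + 44)/(-94 + (17*(-1/68) + 61*(-1/21))) = 84 - 259/6/(-94 + (-¼ - 61/21)) = 84 - 259/6/(-94 - 265/84) = 84 - 259/6/(-8161/84) = 84 - 84/8161*(-259/6) = 84 + 3626/8161 = 689150/8161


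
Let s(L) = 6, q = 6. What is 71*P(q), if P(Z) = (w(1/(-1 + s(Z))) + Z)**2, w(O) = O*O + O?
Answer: 1727856/625 ≈ 2764.6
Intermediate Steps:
w(O) = O + O**2 (w(O) = O**2 + O = O + O**2)
P(Z) = (6/25 + Z)**2 (P(Z) = ((1 + 1/(-1 + 6))/(-1 + 6) + Z)**2 = ((1 + 1/5)/5 + Z)**2 = ((1/5)*(6/5) + Z)**2 = (6/25 + Z)**2)
71*P(q) = 71*((6 + 25*6)**2/625) = 71*((6 + 150)**2/625) = 71*((1/625)*156**2) = 71*((1/625)*24336) = 71*(24336/625) = 1727856/625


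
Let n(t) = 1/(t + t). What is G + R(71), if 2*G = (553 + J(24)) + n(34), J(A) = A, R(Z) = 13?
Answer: 41005/136 ≈ 301.51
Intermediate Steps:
n(t) = 1/(2*t)
G = 39237/136 (G = ((553 + 24) + (½)/34)/2 = (577 + (½)*(1/34))/2 = (577 + 1/68)/2 = (½)*(39237/68) = 39237/136 ≈ 288.51)
G + R(71) = 39237/136 + 13 = 41005/136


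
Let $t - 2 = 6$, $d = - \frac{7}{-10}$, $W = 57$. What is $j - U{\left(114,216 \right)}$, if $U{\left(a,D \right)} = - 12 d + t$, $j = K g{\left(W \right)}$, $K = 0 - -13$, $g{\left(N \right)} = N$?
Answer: $\frac{3707}{5} \approx 741.4$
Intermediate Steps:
$d = \frac{7}{10}$ ($d = \left(-7\right) \left(- \frac{1}{10}\right) = \frac{7}{10} \approx 0.7$)
$K = 13$ ($K = 0 + 13 = 13$)
$j = 741$ ($j = 13 \cdot 57 = 741$)
$t = 8$ ($t = 2 + 6 = 8$)
$U{\left(a,D \right)} = - \frac{2}{5}$ ($U{\left(a,D \right)} = \left(-12\right) \frac{7}{10} + 8 = - \frac{42}{5} + 8 = - \frac{2}{5}$)
$j - U{\left(114,216 \right)} = 741 - - \frac{2}{5} = 741 + \frac{2}{5} = \frac{3707}{5}$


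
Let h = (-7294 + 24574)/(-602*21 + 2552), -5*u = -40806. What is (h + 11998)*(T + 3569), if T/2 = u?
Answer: 1203852790078/5045 ≈ 2.3862e+8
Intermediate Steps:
u = 40806/5 (u = -1/5*(-40806) = 40806/5 ≈ 8161.2)
T = 81612/5 (T = 2*(40806/5) = 81612/5 ≈ 16322.)
h = -1728/1009 (h = 17280/(-12642 + 2552) = 17280/(-10090) = 17280*(-1/10090) = -1728/1009 ≈ -1.7126)
(h + 11998)*(T + 3569) = (-1728/1009 + 11998)*(81612/5 + 3569) = (12104254/1009)*(99457/5) = 1203852790078/5045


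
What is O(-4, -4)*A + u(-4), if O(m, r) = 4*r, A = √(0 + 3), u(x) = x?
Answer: -4 - 16*√3 ≈ -31.713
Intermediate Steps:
A = √3 ≈ 1.7320
O(-4, -4)*A + u(-4) = (4*(-4))*√3 - 4 = -16*√3 - 4 = -4 - 16*√3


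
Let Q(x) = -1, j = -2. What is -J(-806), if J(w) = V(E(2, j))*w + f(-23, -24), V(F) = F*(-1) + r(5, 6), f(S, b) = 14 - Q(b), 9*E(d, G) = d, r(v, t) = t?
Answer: 41777/9 ≈ 4641.9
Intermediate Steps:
E(d, G) = d/9
f(S, b) = 15 (f(S, b) = 14 - 1*(-1) = 14 + 1 = 15)
V(F) = 6 - F (V(F) = F*(-1) + 6 = -F + 6 = 6 - F)
J(w) = 15 + 52*w/9 (J(w) = (6 - 2/9)*w + 15 = 52*w/9 + 15 = 15 + 52*w/9)
-J(-806) = -(15 + (52/9)*(-806)) = -(15 - 41912/9) = -1*(-41777/9) = 41777/9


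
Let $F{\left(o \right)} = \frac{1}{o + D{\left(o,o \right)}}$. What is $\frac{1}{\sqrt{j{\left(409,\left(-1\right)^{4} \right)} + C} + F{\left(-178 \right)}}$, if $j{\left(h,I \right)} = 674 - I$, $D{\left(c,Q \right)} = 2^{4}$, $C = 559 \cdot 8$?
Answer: $\frac{162}{135025379} + \frac{183708 \sqrt{105}}{135025379} \approx 0.013943$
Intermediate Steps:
$C = 4472$
$D{\left(c,Q \right)} = 16$
$F{\left(o \right)} = \frac{1}{16 + o}$ ($F{\left(o \right)} = \frac{1}{o + 16} = \frac{1}{16 + o}$)
$\frac{1}{\sqrt{j{\left(409,\left(-1\right)^{4} \right)} + C} + F{\left(-178 \right)}} = \frac{1}{\sqrt{\left(674 - \left(-1\right)^{4}\right) + 4472} + \frac{1}{16 - 178}} = \frac{1}{\sqrt{\left(674 - 1\right) + 4472} + \frac{1}{-162}} = \frac{1}{\sqrt{\left(674 - 1\right) + 4472} - \frac{1}{162}} = \frac{1}{\sqrt{673 + 4472} - \frac{1}{162}} = \frac{1}{\sqrt{5145} - \frac{1}{162}} = \frac{1}{7 \sqrt{105} - \frac{1}{162}} = \frac{1}{- \frac{1}{162} + 7 \sqrt{105}}$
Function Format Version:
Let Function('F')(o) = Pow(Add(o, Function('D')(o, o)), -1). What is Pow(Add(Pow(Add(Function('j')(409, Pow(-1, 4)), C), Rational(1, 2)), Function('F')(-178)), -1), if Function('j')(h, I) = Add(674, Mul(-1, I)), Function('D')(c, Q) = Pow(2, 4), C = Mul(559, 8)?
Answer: Add(Rational(162, 135025379), Mul(Rational(183708, 135025379), Pow(105, Rational(1, 2)))) ≈ 0.013943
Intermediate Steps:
C = 4472
Function('D')(c, Q) = 16
Function('F')(o) = Pow(Add(16, o), -1) (Function('F')(o) = Pow(Add(o, 16), -1) = Pow(Add(16, o), -1))
Pow(Add(Pow(Add(Function('j')(409, Pow(-1, 4)), C), Rational(1, 2)), Function('F')(-178)), -1) = Pow(Add(Pow(Add(Add(674, Mul(-1, Pow(-1, 4))), 4472), Rational(1, 2)), Pow(Add(16, -178), -1)), -1) = Pow(Add(Pow(Add(Add(674, Mul(-1, 1)), 4472), Rational(1, 2)), Pow(-162, -1)), -1) = Pow(Add(Pow(Add(Add(674, -1), 4472), Rational(1, 2)), Rational(-1, 162)), -1) = Pow(Add(Pow(Add(673, 4472), Rational(1, 2)), Rational(-1, 162)), -1) = Pow(Add(Pow(5145, Rational(1, 2)), Rational(-1, 162)), -1) = Pow(Add(Mul(7, Pow(105, Rational(1, 2))), Rational(-1, 162)), -1) = Pow(Add(Rational(-1, 162), Mul(7, Pow(105, Rational(1, 2)))), -1)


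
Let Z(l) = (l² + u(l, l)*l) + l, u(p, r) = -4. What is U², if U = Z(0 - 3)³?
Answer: 34012224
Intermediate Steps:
Z(l) = l² - 3*l (Z(l) = (l² - 4*l) + l = l² - 3*l)
U = 5832 (U = ((0 - 3)*(-3 + (0 - 3)))³ = (-3*(-3 - 3))³ = (-3*(-6))³ = 18³ = 5832)
U² = 5832² = 34012224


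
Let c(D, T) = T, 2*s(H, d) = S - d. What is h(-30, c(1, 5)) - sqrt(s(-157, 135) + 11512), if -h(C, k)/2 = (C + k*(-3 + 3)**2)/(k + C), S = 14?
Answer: -12/5 - sqrt(45806)/2 ≈ -109.41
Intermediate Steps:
s(H, d) = 7 - d/2 (s(H, d) = (14 - d)/2 = 7 - d/2)
h(C, k) = -2*C/(C + k) (h(C, k) = -2*(C + k*(-3 + 3)**2)/(k + C) = -2*(C + k*0**2)/(C + k) = -2*(C + k*0)/(C + k) = -2*(C + 0)/(C + k) = -2*C/(C + k))
h(-30, c(1, 5)) - sqrt(s(-157, 135) + 11512) = -2*(-30)/(-30 + 5) - sqrt((7 - 1/2*135) + 11512) = -2*(-30)/(-25) - sqrt((7 - 135/2) + 11512) = -2*(-30)*(-1/25) - sqrt(-121/2 + 11512) = -12/5 - sqrt(22903/2) = -12/5 - sqrt(45806)/2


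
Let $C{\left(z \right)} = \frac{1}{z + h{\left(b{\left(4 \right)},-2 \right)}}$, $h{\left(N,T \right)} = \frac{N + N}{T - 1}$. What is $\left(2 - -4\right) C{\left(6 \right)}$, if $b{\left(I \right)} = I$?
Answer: $\frac{9}{5} \approx 1.8$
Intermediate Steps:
$h{\left(N,T \right)} = \frac{2 N}{-1 + T}$
$C{\left(z \right)} = \frac{1}{- \frac{8}{3} + z}$ ($C{\left(z \right)} = \frac{1}{z + 2 \cdot 4 \frac{1}{-1 - 2}} = \frac{1}{z + 2 \cdot 4 \frac{1}{-3}} = \frac{1}{z + 2 \cdot 4 \left(- \frac{1}{3}\right)} = \frac{1}{z - \frac{8}{3}} = \frac{1}{- \frac{8}{3} + z}$)
$\left(2 - -4\right) C{\left(6 \right)} = \left(2 - -4\right) \frac{3}{-8 + 3 \cdot 6} = \left(2 + 4\right) \frac{3}{-8 + 18} = 6 \cdot \frac{3}{10} = \frac{9}{5}$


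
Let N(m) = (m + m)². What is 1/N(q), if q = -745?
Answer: 1/2220100 ≈ 4.5043e-7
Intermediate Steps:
N(m) = 4*m² (N(m) = (2*m)² = 4*m²)
1/N(q) = 1/(4*(-745)²) = 1/(4*555025) = 1/2220100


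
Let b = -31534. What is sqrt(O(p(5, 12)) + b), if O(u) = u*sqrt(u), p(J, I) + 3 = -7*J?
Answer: sqrt(-31534 - 38*I*sqrt(38)) ≈ 0.6596 - 177.58*I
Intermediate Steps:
p(J, I) = -3 - 7*J
O(u) = u**(3/2)
sqrt(O(p(5, 12)) + b) = sqrt((-3 - 7*5)**(3/2) - 31534) = sqrt((-3 - 35)**(3/2) - 31534) = sqrt((-38)**(3/2) - 31534) = sqrt(-38*I*sqrt(38) - 31534) = sqrt(-31534 - 38*I*sqrt(38))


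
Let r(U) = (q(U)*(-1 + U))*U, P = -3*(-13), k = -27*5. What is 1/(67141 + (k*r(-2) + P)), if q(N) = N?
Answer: 1/68800 ≈ 1.4535e-5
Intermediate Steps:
k = -135
P = 39
r(U) = U²*(-1 + U) (r(U) = (U*(-1 + U))*U = U²*(-1 + U))
1/(67141 + (k*r(-2) + P)) = 1/(67141 + (-135*(-2)²*(-1 - 2) + 39)) = 1/(67141 + (-540*(-3) + 39)) = 1/(67141 + (-135*(-12) + 39)) = 1/(67141 + (1620 + 39)) = 1/(67141 + 1659) = 1/68800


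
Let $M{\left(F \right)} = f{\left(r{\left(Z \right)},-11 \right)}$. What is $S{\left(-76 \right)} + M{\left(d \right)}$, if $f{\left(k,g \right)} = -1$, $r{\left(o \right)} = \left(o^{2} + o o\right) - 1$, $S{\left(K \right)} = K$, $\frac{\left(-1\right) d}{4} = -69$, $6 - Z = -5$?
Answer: $-77$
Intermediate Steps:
$Z = 11$ ($Z = 6 - -5 = 6 + 5 = 11$)
$d = 276$ ($d = \left(-4\right) \left(-69\right) = 276$)
$r{\left(o \right)} = -1 + 2 o^{2}$ ($r{\left(o \right)} = \left(o^{2} + o^{2}\right) - 1 = 2 o^{2} - 1 = -1 + 2 o^{2}$)
$M{\left(F \right)} = -1$
$S{\left(-76 \right)} + M{\left(d \right)} = -76 - 1 = -77$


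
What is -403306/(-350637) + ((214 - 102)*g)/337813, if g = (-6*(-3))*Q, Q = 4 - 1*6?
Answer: 19261177342/16921390983 ≈ 1.1383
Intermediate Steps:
Q = -2 (Q = 4 - 6 = -2)
g = -36 (g = -6*(-3)*(-2) = 18*(-2) = -36)
-403306/(-350637) + ((214 - 102)*g)/337813 = -403306/(-350637) + ((214 - 102)*(-36))/337813 = -403306*(-1/350637) + (112*(-36))*(1/337813) = 403306/350637 - 4032*1/337813 = 403306/350637 - 576/48259 = 19261177342/16921390983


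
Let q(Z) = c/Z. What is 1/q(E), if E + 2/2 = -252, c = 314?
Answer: -253/314 ≈ -0.80573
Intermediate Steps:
E = -253 (E = -1 - 252 = -253)
q(Z) = 314/Z
1/q(E) = 1/(314/(-253)) = 1/(314*(-1/253)) = 1/(-314/253) = -253/314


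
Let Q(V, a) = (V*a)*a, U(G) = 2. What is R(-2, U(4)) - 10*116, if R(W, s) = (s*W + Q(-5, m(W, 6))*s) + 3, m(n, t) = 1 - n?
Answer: -1251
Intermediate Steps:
Q(V, a) = V*a²
R(W, s) = 3 + W*s - 5*s*(1 - W)² (R(W, s) = (s*W + (-5*(1 - W)²)*s) + 3 = (W*s - 5*s*(1 - W)²) + 3 = 3 + W*s - 5*s*(1 - W)²)
R(-2, U(4)) - 10*116 = (3 - 2*2 - 5*2*(-1 - 2)²) - 10*116 = (3 - 4 - 5*2*(-3)²) - 1160 = (3 - 4 - 5*2*9) - 1160 = (3 - 4 - 90) - 1160 = -91 - 1160 = -1251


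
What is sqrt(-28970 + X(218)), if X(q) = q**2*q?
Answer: 3*sqrt(1147918) ≈ 3214.2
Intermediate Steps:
X(q) = q**3
sqrt(-28970 + X(218)) = sqrt(-28970 + 218**3) = sqrt(-28970 + 10360232) = sqrt(10331262) = 3*sqrt(1147918)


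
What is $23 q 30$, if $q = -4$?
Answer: $-2760$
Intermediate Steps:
$23 q 30 = 23 \left(-4\right) 30 = \left(-92\right) 30 = -2760$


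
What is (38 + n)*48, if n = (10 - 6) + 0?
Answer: 2016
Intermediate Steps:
n = 4 (n = 4 + 0 = 4)
(38 + n)*48 = (38 + 4)*48 = 42*48 = 2016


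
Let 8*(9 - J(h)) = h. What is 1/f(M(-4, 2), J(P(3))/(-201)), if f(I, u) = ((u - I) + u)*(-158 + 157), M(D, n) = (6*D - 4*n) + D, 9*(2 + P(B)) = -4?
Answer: -54/1939 ≈ -0.027849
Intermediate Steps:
P(B) = -22/9 (P(B) = -2 + (⅑)*(-4) = -2 - 4/9 = -22/9)
J(h) = 9 - h/8
M(D, n) = -4*n + 7*D (M(D, n) = (-4*n + 6*D) + D = -4*n + 7*D)
f(I, u) = I - 2*u (f(I, u) = (-I + 2*u)*(-1) = I - 2*u)
1/f(M(-4, 2), J(P(3))/(-201)) = 1/((-4*2 + 7*(-4)) - 2*(9 - ⅛*(-22/9))/(-201)) = 1/((-8 - 28) - 2*(9 + 11/36)*(-1)/201) = 1/(-36 - 335*(-1)/(18*201)) = 1/(-36 - 2*(-5/108)) = 1/(-36 + 5/54) = 1/(-1939/54) = -54/1939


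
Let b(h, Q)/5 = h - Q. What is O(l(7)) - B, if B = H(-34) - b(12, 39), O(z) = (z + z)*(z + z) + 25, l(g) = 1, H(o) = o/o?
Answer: -107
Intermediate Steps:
H(o) = 1
b(h, Q) = -5*Q + 5*h (b(h, Q) = 5*(h - Q) = -5*Q + 5*h)
O(z) = 25 + 4*z**2 (O(z) = (2*z)*(2*z) + 25 = 4*z**2 + 25 = 25 + 4*z**2)
B = 136 (B = 1 - (-5*39 + 5*12) = 1 - (-195 + 60) = 1 - 1*(-135) = 1 + 135 = 136)
O(l(7)) - B = (25 + 4*1**2) - 1*136 = (25 + 4*1) - 136 = (25 + 4) - 136 = 29 - 136 = -107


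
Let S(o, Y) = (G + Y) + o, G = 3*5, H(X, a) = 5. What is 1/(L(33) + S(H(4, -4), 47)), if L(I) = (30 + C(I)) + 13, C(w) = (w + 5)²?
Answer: 1/1554 ≈ 0.00064350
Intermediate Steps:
G = 15
S(o, Y) = 15 + Y + o (S(o, Y) = (15 + Y) + o = 15 + Y + o)
C(w) = (5 + w)²
L(I) = 43 + (5 + I)² (L(I) = (30 + (5 + I)²) + 13 = 43 + (5 + I)²)
1/(L(33) + S(H(4, -4), 47)) = 1/((43 + (5 + 33)²) + (15 + 47 + 5)) = 1/((43 + 38²) + 67) = 1/((43 + 1444) + 67) = 1/(1487 + 67) = 1/1554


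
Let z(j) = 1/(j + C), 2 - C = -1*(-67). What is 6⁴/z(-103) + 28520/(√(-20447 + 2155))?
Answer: -217728 - 14260*I*√4573/4573 ≈ -2.1773e+5 - 210.87*I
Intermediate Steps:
C = -65 (C = 2 - (-1)*(-67) = 2 - 1*67 = 2 - 67 = -65)
z(j) = 1/(-65 + j) (z(j) = 1/(j - 65) = 1/(-65 + j))
6⁴/z(-103) + 28520/(√(-20447 + 2155)) = 6⁴/(1/(-65 - 103)) + 28520/(√(-20447 + 2155)) = 1296/(1/(-168)) + 28520/(√(-18292)) = 1296/(-1/168) + 28520/((2*I*√4573)) = 1296*(-168) + 28520*(-I*√4573/9146) = -217728 - 14260*I*√4573/4573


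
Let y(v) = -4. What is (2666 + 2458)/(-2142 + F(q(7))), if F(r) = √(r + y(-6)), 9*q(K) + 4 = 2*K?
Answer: -49390236/20646751 - 7686*I*√26/20646751 ≈ -2.3922 - 0.0018982*I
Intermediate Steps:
q(K) = -4/9 + 2*K/9 (q(K) = -4/9 + (2*K)/9 = -4/9 + 2*K/9)
F(r) = √(-4 + r) (F(r) = √(r - 4) = √(-4 + r))
(2666 + 2458)/(-2142 + F(q(7))) = (2666 + 2458)/(-2142 + √(-4 + (-4/9 + (2/9)*7))) = 5124/(-2142 + √(-4 + (-4/9 + 14/9))) = 5124/(-2142 + √(-4 + 10/9)) = 5124/(-2142 + √(-26/9)) = 5124/(-2142 + I*√26/3)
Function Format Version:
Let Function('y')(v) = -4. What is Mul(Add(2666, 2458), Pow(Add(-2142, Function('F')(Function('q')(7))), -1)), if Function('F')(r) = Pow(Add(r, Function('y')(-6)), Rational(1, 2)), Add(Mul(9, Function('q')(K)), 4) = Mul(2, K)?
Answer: Add(Rational(-49390236, 20646751), Mul(Rational(-7686, 20646751), I, Pow(26, Rational(1, 2)))) ≈ Add(-2.3922, Mul(-0.0018982, I))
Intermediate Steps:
Function('q')(K) = Add(Rational(-4, 9), Mul(Rational(2, 9), K)) (Function('q')(K) = Add(Rational(-4, 9), Mul(Rational(1, 9), Mul(2, K))) = Add(Rational(-4, 9), Mul(Rational(2, 9), K)))
Function('F')(r) = Pow(Add(-4, r), Rational(1, 2)) (Function('F')(r) = Pow(Add(r, -4), Rational(1, 2)) = Pow(Add(-4, r), Rational(1, 2)))
Mul(Add(2666, 2458), Pow(Add(-2142, Function('F')(Function('q')(7))), -1)) = Mul(Add(2666, 2458), Pow(Add(-2142, Pow(Add(-4, Add(Rational(-4, 9), Mul(Rational(2, 9), 7))), Rational(1, 2))), -1)) = Mul(5124, Pow(Add(-2142, Pow(Add(-4, Add(Rational(-4, 9), Rational(14, 9))), Rational(1, 2))), -1)) = Mul(5124, Pow(Add(-2142, Pow(Add(-4, Rational(10, 9)), Rational(1, 2))), -1)) = Mul(5124, Pow(Add(-2142, Pow(Rational(-26, 9), Rational(1, 2))), -1)) = Mul(5124, Pow(Add(-2142, Mul(Rational(1, 3), I, Pow(26, Rational(1, 2)))), -1))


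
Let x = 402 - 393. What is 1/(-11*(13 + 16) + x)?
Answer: -1/310 ≈ -0.0032258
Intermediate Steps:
x = 9
1/(-11*(13 + 16) + x) = 1/(-11*(13 + 16) + 9) = 1/(-11*29 + 9) = 1/(-319 + 9) = 1/(-310) = -1/310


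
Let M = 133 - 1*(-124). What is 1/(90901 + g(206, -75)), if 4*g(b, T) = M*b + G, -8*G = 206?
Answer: 16/1666081 ≈ 9.6034e-6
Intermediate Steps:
G = -103/4 (G = -1/8*206 = -103/4 ≈ -25.750)
M = 257 (M = 133 + 124 = 257)
g(b, T) = -103/16 + 257*b/4 (g(b, T) = (257*b - 103/4)/4 = (-103/4 + 257*b)/4 = -103/16 + 257*b/4)
1/(90901 + g(206, -75)) = 1/(90901 + (-103/16 + (257/4)*206)) = 1/(90901 + (-103/16 + 26471/2)) = 1/(90901 + 211665/16) = 1/(1666081/16) = 16/1666081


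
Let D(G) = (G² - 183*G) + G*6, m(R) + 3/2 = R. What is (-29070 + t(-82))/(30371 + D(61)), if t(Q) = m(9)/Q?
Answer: -317833/254692 ≈ -1.2479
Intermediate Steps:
m(R) = -3/2 + R
D(G) = G² - 177*G (D(G) = (G² - 183*G) + 6*G = G² - 177*G)
t(Q) = 15/(2*Q) (t(Q) = (-3/2 + 9)/Q = 15/(2*Q))
(-29070 + t(-82))/(30371 + D(61)) = (-29070 + (15/2)/(-82))/(30371 + 61*(-177 + 61)) = (-29070 + (15/2)*(-1/82))/(30371 + 61*(-116)) = (-29070 - 15/164)/(30371 - 7076) = -4767495/164/23295 = -4767495/164*1/23295 = -317833/254692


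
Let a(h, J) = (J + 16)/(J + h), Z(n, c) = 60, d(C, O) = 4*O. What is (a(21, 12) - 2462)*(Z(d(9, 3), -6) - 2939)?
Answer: 233826622/33 ≈ 7.0857e+6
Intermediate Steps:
a(h, J) = (16 + J)/(J + h)
(a(21, 12) - 2462)*(Z(d(9, 3), -6) - 2939) = ((16 + 12)/(12 + 21) - 2462)*(60 - 2939) = (28/33 - 2462)*(-2879) = -81218/33*(-2879) = 233826622/33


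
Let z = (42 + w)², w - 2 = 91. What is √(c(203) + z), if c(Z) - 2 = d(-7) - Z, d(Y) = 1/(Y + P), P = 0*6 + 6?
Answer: √18023 ≈ 134.25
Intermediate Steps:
w = 93 (w = 2 + 91 = 93)
P = 6 (P = 0 + 6 = 6)
d(Y) = 1/(6 + Y) (d(Y) = 1/(Y + 6) = 1/(6 + Y))
z = 18225 (z = (42 + 93)² = 135² = 18225)
c(Z) = 1 - Z (c(Z) = 2 + (1/(6 - 7) - Z) = 2 + (1/(-1) - Z) = 2 + (-1 - Z) = 1 - Z)
√(c(203) + z) = √((1 - 1*203) + 18225) = √((1 - 203) + 18225) = √(-202 + 18225) = √18023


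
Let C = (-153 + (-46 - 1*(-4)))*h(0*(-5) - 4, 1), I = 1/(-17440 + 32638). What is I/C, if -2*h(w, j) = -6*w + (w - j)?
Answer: 1/28154295 ≈ 3.5519e-8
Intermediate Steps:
I = 1/15198 ≈ 6.5798e-5
h(w, j) = j/2 + 5*w/2 (h(w, j) = -(-6*w + (w - j))/2 = -(-j - 5*w)/2 = j/2 + 5*w/2)
C = 3705/2 (C = (-153 + (-46 - 1*(-4)))*((½)*1 + 5*(0*(-5) - 4)/2) = (-153 + (-46 + 4))*(½ + 5*(0 - 4)/2) = (-153 - 42)*(½ + (5/2)*(-4)) = -195*(½ - 10) = -195*(-19/2) = 3705/2 ≈ 1852.5)
I/C = 1/(15198*(3705/2)) = (1/15198)*(2/3705) = 1/28154295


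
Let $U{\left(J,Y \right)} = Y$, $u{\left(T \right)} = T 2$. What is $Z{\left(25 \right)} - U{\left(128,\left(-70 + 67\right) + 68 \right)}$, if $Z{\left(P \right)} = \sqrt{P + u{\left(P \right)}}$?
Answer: $-65 + 5 \sqrt{3} \approx -56.34$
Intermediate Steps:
$u{\left(T \right)} = 2 T$
$Z{\left(P \right)} = \sqrt{3} \sqrt{P}$ ($Z{\left(P \right)} = \sqrt{P + 2 P} = \sqrt{3 P} = \sqrt{3} \sqrt{P}$)
$Z{\left(25 \right)} - U{\left(128,\left(-70 + 67\right) + 68 \right)} = \sqrt{3} \sqrt{25} - \left(\left(-70 + 67\right) + 68\right) = \sqrt{3} \cdot 5 - \left(-3 + 68\right) = 5 \sqrt{3} - 65 = -65 + 5 \sqrt{3}$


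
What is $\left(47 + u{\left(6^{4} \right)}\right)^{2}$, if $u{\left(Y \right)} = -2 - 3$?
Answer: $1764$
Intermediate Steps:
$u{\left(Y \right)} = -5$
$\left(47 + u{\left(6^{4} \right)}\right)^{2} = \left(47 - 5\right)^{2} = 42^{2} = 1764$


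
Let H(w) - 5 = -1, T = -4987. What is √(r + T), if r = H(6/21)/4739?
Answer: I*√111998630471/4739 ≈ 70.619*I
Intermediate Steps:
H(w) = 4 (H(w) = 5 - 1 = 4)
r = 4/4739 ≈ 0.00084406
√(r + T) = √(4/4739 - 4987) = √(-23633389/4739) = I*√111998630471/4739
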